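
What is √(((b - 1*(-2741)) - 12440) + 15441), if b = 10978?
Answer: 4*√1045 ≈ 129.31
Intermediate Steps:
√(((b - 1*(-2741)) - 12440) + 15441) = √(((10978 - 1*(-2741)) - 12440) + 15441) = √(((10978 + 2741) - 12440) + 15441) = √((13719 - 12440) + 15441) = √(1279 + 15441) = √16720 = 4*√1045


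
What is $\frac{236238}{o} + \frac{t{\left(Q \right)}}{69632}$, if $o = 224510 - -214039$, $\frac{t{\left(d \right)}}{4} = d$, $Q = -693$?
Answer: $\frac{74676797}{149691392} \approx 0.49887$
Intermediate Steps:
$t{\left(d \right)} = 4 d$
$o = 438549$ ($o = 224510 + 214039 = 438549$)
$\frac{236238}{o} + \frac{t{\left(Q \right)}}{69632} = \frac{236238}{438549} + \frac{4 \left(-693\right)}{69632} = 236238 \cdot \frac{1}{438549} - \frac{693}{17408} = \frac{78746}{146183} - \frac{693}{17408} = \frac{74676797}{149691392}$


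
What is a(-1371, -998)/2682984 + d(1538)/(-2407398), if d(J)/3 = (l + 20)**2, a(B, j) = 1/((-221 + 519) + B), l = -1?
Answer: -519631351909/1155086344778856 ≈ -0.00044986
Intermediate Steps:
a(B, j) = 1/(298 + B)
d(J) = 1083 (d(J) = 3*(-1 + 20)**2 = 3*19**2 = 3*361 = 1083)
a(-1371, -998)/2682984 + d(1538)/(-2407398) = 1/((298 - 1371)*2682984) + 1083/(-2407398) = (1/2682984)/(-1073) + 1083*(-1/2407398) = -1/1073*1/2682984 - 361/802466 = -1/2878841832 - 361/802466 = -519631351909/1155086344778856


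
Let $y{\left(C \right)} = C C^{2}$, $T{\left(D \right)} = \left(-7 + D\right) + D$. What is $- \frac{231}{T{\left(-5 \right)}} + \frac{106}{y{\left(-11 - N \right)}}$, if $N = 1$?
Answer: $\frac{198683}{14688} \approx 13.527$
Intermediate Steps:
$T{\left(D \right)} = -7 + 2 D$
$y{\left(C \right)} = C^{3}$
$- \frac{231}{T{\left(-5 \right)}} + \frac{106}{y{\left(-11 - N \right)}} = - \frac{231}{-7 + 2 \left(-5\right)} + \frac{106}{\left(-11 - 1\right)^{3}} = - \frac{231}{-7 - 10} + \frac{106}{\left(-11 - 1\right)^{3}} = - \frac{231}{-17} + \frac{106}{\left(-12\right)^{3}} = \left(-231\right) \left(- \frac{1}{17}\right) + \frac{106}{-1728} = \frac{231}{17} + 106 \left(- \frac{1}{1728}\right) = \frac{231}{17} - \frac{53}{864} = \frac{198683}{14688}$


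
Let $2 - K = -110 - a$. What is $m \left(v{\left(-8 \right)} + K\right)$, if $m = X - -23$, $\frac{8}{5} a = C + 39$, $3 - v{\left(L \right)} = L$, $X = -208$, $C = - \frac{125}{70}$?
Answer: $- \frac{3030485}{112} \approx -27058.0$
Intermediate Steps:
$C = - \frac{25}{14}$ ($C = \left(-125\right) \frac{1}{70} = - \frac{25}{14} \approx -1.7857$)
$v{\left(L \right)} = 3 - L$
$a = \frac{2605}{112}$ ($a = \frac{5 \left(- \frac{25}{14} + 39\right)}{8} = \frac{5}{8} \cdot \frac{521}{14} = \frac{2605}{112} \approx 23.259$)
$K = \frac{15149}{112}$ ($K = 2 - \left(-110 - \frac{2605}{112}\right) = 2 - - \frac{14925}{112} = 2 + \frac{14925}{112} = \frac{15149}{112} \approx 135.26$)
$m = -185$ ($m = -208 - -23 = -208 + 23 = -185$)
$m \left(v{\left(-8 \right)} + K\right) = - 185 \left(\left(3 - -8\right) + \frac{15149}{112}\right) = - 185 \left(\left(3 + 8\right) + \frac{15149}{112}\right) = - 185 \left(11 + \frac{15149}{112}\right) = \left(-185\right) \frac{16381}{112} = - \frac{3030485}{112}$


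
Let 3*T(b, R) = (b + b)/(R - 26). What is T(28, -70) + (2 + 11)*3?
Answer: 1397/36 ≈ 38.806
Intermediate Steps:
T(b, R) = 2*b/(3*(-26 + R)) (T(b, R) = ((b + b)/(R - 26))/3 = ((2*b)/(-26 + R))/3 = (2*b/(-26 + R))/3 = 2*b/(3*(-26 + R)))
T(28, -70) + (2 + 11)*3 = (⅔)*28/(-26 - 70) + (2 + 11)*3 = (⅔)*28/(-96) + 13*3 = (⅔)*28*(-1/96) + 39 = -7/36 + 39 = 1397/36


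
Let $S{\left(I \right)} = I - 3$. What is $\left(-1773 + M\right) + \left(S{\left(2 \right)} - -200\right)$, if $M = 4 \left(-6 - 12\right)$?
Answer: $-1646$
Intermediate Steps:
$S{\left(I \right)} = -3 + I$
$M = -72$ ($M = 4 \left(-18\right) = -72$)
$\left(-1773 + M\right) + \left(S{\left(2 \right)} - -200\right) = \left(-1773 - 72\right) + \left(\left(-3 + 2\right) - -200\right) = -1845 + \left(-1 + 200\right) = -1845 + 199 = -1646$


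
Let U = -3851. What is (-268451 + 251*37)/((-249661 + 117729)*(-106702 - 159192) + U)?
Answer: -11268/1525214059 ≈ -7.3878e-6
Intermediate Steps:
(-268451 + 251*37)/((-249661 + 117729)*(-106702 - 159192) + U) = (-268451 + 251*37)/((-249661 + 117729)*(-106702 - 159192) - 3851) = (-268451 + 9287)/(-131932*(-265894) - 3851) = -259164/(35079927208 - 3851) = -259164/35079923357 = -259164*1/35079923357 = -11268/1525214059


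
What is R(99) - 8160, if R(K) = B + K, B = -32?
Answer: -8093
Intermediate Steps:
R(K) = -32 + K
R(99) - 8160 = (-32 + 99) - 8160 = 67 - 8160 = -8093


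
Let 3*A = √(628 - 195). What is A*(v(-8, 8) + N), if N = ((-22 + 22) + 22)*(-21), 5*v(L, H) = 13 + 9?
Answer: -2288*√433/15 ≈ -3174.0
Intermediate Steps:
v(L, H) = 22/5 (v(L, H) = (13 + 9)/5 = (⅕)*22 = 22/5)
A = √433/3 (A = √(628 - 195)/3 = √433/3 ≈ 6.9362)
N = -462 (N = (0 + 22)*(-21) = 22*(-21) = -462)
A*(v(-8, 8) + N) = (√433/3)*(22/5 - 462) = (√433/3)*(-2288/5) = -2288*√433/15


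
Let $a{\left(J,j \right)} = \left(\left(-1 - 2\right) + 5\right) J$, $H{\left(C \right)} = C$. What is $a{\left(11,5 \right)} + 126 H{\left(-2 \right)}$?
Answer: $-230$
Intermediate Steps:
$a{\left(J,j \right)} = 2 J$ ($a{\left(J,j \right)} = \left(-3 + 5\right) J = 2 J$)
$a{\left(11,5 \right)} + 126 H{\left(-2 \right)} = 2 \cdot 11 + 126 \left(-2\right) = 22 - 252 = -230$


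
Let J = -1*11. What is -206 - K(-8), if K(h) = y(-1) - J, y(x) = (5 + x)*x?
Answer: -213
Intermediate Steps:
y(x) = x*(5 + x)
J = -11
K(h) = 7 (K(h) = -(5 - 1) - 1*(-11) = -1*4 + 11 = -4 + 11 = 7)
-206 - K(-8) = -206 - 1*7 = -206 - 7 = -213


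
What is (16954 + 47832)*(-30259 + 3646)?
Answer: -1724149818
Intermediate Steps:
(16954 + 47832)*(-30259 + 3646) = 64786*(-26613) = -1724149818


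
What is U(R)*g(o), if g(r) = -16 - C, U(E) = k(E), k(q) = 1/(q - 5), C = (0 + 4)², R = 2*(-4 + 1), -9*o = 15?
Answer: 32/11 ≈ 2.9091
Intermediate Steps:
o = -5/3 (o = -⅑*15 = -5/3 ≈ -1.6667)
R = -6 (R = 2*(-3) = -6)
C = 16 (C = 4² = 16)
k(q) = 1/(-5 + q)
U(E) = 1/(-5 + E)
g(r) = -32 (g(r) = -16 - 1*16 = -16 - 16 = -32)
U(R)*g(o) = -32/(-5 - 6) = -32/(-11) = -1/11*(-32) = 32/11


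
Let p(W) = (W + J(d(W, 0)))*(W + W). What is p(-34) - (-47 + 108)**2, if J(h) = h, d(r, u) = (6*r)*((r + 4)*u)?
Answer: -1409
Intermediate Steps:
d(r, u) = 6*r*u*(4 + r) (d(r, u) = (6*r)*((4 + r)*u) = (6*r)*(u*(4 + r)) = 6*r*u*(4 + r))
p(W) = 2*W**2 (p(W) = (W + 6*W*0*(4 + W))*(W + W) = (W + 0)*(2*W) = W*(2*W) = 2*W**2)
p(-34) - (-47 + 108)**2 = 2*(-34)**2 - (-47 + 108)**2 = 2*1156 - 1*61**2 = 2312 - 1*3721 = 2312 - 3721 = -1409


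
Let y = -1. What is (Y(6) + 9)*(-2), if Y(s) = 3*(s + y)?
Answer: -48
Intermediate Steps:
Y(s) = -3 + 3*s (Y(s) = 3*(s - 1) = 3*(-1 + s) = -3 + 3*s)
(Y(6) + 9)*(-2) = ((-3 + 3*6) + 9)*(-2) = ((-3 + 18) + 9)*(-2) = (15 + 9)*(-2) = 24*(-2) = -48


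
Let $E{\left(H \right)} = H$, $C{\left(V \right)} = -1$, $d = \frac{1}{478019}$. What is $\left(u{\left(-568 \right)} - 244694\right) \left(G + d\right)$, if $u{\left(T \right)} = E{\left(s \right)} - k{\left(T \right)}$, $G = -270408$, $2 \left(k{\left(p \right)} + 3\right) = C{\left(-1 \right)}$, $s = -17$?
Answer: $\frac{63261862063365665}{956038} \approx 6.6171 \cdot 10^{10}$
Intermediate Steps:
$d = \frac{1}{478019} \approx 2.092 \cdot 10^{-6}$
$k{\left(p \right)} = - \frac{7}{2}$ ($k{\left(p \right)} = -3 + \frac{1}{2} \left(-1\right) = -3 - \frac{1}{2} = - \frac{7}{2}$)
$u{\left(T \right)} = - \frac{27}{2}$ ($u{\left(T \right)} = -17 - - \frac{7}{2} = -17 + \frac{7}{2} = - \frac{27}{2}$)
$\left(u{\left(-568 \right)} - 244694\right) \left(G + d\right) = \left(- \frac{27}{2} - 244694\right) \left(-270408 + \frac{1}{478019}\right) = \left(- \frac{489415}{2}\right) \left(- \frac{129260161751}{478019}\right) = \frac{63261862063365665}{956038}$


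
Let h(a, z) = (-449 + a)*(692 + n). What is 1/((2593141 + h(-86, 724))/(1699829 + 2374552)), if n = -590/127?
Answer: 517446387/282626617 ≈ 1.8308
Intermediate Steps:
n = -590/127 (n = -590*1/127 = -590/127 ≈ -4.6457)
h(a, z) = -39195006/127 + 87294*a/127 (h(a, z) = (-449 + a)*(692 - 590/127) = (-449 + a)*(87294/127) = -39195006/127 + 87294*a/127)
1/((2593141 + h(-86, 724))/(1699829 + 2374552)) = 1/((2593141 + (-39195006/127 + (87294/127)*(-86)))/(1699829 + 2374552)) = 1/((2593141 + (-39195006/127 - 7507284/127))/4074381) = 1/((2593141 - 46702290/127)*(1/4074381)) = 1/((282626617/127)*(1/4074381)) = 1/(282626617/517446387) = 517446387/282626617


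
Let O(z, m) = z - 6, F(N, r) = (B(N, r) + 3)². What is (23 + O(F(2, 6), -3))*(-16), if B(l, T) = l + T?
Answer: -2208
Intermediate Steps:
B(l, T) = T + l
F(N, r) = (3 + N + r)² (F(N, r) = ((r + N) + 3)² = ((N + r) + 3)² = (3 + N + r)²)
O(z, m) = -6 + z
(23 + O(F(2, 6), -3))*(-16) = (23 + (-6 + (3 + 2 + 6)²))*(-16) = (23 + (-6 + 11²))*(-16) = (23 + (-6 + 121))*(-16) = (23 + 115)*(-16) = 138*(-16) = -2208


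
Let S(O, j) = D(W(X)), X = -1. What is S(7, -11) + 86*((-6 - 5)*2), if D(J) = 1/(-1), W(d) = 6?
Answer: -1893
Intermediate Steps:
D(J) = -1
S(O, j) = -1
S(7, -11) + 86*((-6 - 5)*2) = -1 + 86*((-6 - 5)*2) = -1 + 86*(-11*2) = -1 + 86*(-22) = -1 - 1892 = -1893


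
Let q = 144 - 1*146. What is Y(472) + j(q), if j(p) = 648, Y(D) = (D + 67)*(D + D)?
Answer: 509464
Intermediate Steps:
Y(D) = 2*D*(67 + D) (Y(D) = (67 + D)*(2*D) = 2*D*(67 + D))
q = -2 (q = 144 - 146 = -2)
Y(472) + j(q) = 2*472*(67 + 472) + 648 = 2*472*539 + 648 = 508816 + 648 = 509464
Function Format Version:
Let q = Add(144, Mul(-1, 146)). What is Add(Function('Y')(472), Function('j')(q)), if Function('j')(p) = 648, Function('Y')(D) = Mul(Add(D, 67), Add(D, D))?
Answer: 509464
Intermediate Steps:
Function('Y')(D) = Mul(2, D, Add(67, D)) (Function('Y')(D) = Mul(Add(67, D), Mul(2, D)) = Mul(2, D, Add(67, D)))
q = -2 (q = Add(144, -146) = -2)
Add(Function('Y')(472), Function('j')(q)) = Add(Mul(2, 472, Add(67, 472)), 648) = Add(Mul(2, 472, 539), 648) = Add(508816, 648) = 509464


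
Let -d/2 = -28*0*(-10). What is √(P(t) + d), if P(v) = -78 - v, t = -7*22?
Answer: 2*√19 ≈ 8.7178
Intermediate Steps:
t = -154
d = 0 (d = -2*(-28*0)*(-10) = -0*(-10) = -2*0 = 0)
√(P(t) + d) = √((-78 - 1*(-154)) + 0) = √((-78 + 154) + 0) = √(76 + 0) = √76 = 2*√19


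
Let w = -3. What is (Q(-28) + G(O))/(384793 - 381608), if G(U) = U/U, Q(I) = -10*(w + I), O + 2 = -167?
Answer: 311/3185 ≈ 0.097645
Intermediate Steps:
O = -169 (O = -2 - 167 = -169)
Q(I) = 30 - 10*I (Q(I) = -10*(-3 + I) = 30 - 10*I)
G(U) = 1
(Q(-28) + G(O))/(384793 - 381608) = ((30 - 10*(-28)) + 1)/(384793 - 381608) = ((30 + 280) + 1)/3185 = (310 + 1)*(1/3185) = 311*(1/3185) = 311/3185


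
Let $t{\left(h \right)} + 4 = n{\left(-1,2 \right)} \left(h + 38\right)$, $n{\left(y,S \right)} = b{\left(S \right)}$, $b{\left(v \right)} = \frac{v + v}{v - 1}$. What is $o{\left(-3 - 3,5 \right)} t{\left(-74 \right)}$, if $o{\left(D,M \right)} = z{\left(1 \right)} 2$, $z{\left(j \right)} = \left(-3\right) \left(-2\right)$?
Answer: $-1776$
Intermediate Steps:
$z{\left(j \right)} = 6$
$b{\left(v \right)} = \frac{2 v}{-1 + v}$
$o{\left(D,M \right)} = 12$ ($o{\left(D,M \right)} = 6 \cdot 2 = 12$)
$n{\left(y,S \right)} = \frac{2 S}{-1 + S}$
$t{\left(h \right)} = 148 + 4 h$ ($t{\left(h \right)} = -4 + 2 \cdot 2 \frac{1}{-1 + 2} \left(h + 38\right) = -4 + 2 \cdot 2 \cdot 1^{-1} \left(38 + h\right) = -4 + 2 \cdot 2 \cdot 1 \left(38 + h\right) = -4 + 4 \left(38 + h\right) = -4 + \left(152 + 4 h\right) = 148 + 4 h$)
$o{\left(-3 - 3,5 \right)} t{\left(-74 \right)} = 12 \left(148 + 4 \left(-74\right)\right) = 12 \left(148 - 296\right) = 12 \left(-148\right) = -1776$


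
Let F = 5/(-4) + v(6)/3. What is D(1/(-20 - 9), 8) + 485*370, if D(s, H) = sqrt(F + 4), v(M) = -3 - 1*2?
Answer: 179450 + sqrt(39)/6 ≈ 1.7945e+5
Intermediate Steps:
v(M) = -5 (v(M) = -3 - 2 = -5)
F = -35/12 (F = 5/(-4) - 5/3 = 5*(-1/4) - 5*1/3 = -5/4 - 5/3 = -35/12 ≈ -2.9167)
D(s, H) = sqrt(39)/6 (D(s, H) = sqrt(-35/12 + 4) = sqrt(13/12) = sqrt(39)/6)
D(1/(-20 - 9), 8) + 485*370 = sqrt(39)/6 + 485*370 = sqrt(39)/6 + 179450 = 179450 + sqrt(39)/6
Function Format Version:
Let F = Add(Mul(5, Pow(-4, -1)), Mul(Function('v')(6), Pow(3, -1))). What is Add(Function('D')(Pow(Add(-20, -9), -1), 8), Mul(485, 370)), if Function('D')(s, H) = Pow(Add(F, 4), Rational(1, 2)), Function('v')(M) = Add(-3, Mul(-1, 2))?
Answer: Add(179450, Mul(Rational(1, 6), Pow(39, Rational(1, 2)))) ≈ 1.7945e+5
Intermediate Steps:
Function('v')(M) = -5 (Function('v')(M) = Add(-3, -2) = -5)
F = Rational(-35, 12) (F = Add(Mul(5, Pow(-4, -1)), Mul(-5, Pow(3, -1))) = Add(Mul(5, Rational(-1, 4)), Mul(-5, Rational(1, 3))) = Add(Rational(-5, 4), Rational(-5, 3)) = Rational(-35, 12) ≈ -2.9167)
Function('D')(s, H) = Mul(Rational(1, 6), Pow(39, Rational(1, 2))) (Function('D')(s, H) = Pow(Add(Rational(-35, 12), 4), Rational(1, 2)) = Pow(Rational(13, 12), Rational(1, 2)) = Mul(Rational(1, 6), Pow(39, Rational(1, 2))))
Add(Function('D')(Pow(Add(-20, -9), -1), 8), Mul(485, 370)) = Add(Mul(Rational(1, 6), Pow(39, Rational(1, 2))), Mul(485, 370)) = Add(Mul(Rational(1, 6), Pow(39, Rational(1, 2))), 179450) = Add(179450, Mul(Rational(1, 6), Pow(39, Rational(1, 2))))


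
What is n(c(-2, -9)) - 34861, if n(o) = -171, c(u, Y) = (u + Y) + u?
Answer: -35032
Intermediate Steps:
c(u, Y) = Y + 2*u (c(u, Y) = (Y + u) + u = Y + 2*u)
n(c(-2, -9)) - 34861 = -171 - 34861 = -35032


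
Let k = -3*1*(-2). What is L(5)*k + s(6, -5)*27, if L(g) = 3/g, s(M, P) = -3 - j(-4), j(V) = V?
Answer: 153/5 ≈ 30.600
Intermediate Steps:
k = 6 (k = -3*(-2) = 6)
s(M, P) = 1 (s(M, P) = -3 - 1*(-4) = -3 + 4 = 1)
L(5)*k + s(6, -5)*27 = (3/5)*6 + 1*27 = (3*(1/5))*6 + 27 = (3/5)*6 + 27 = 18/5 + 27 = 153/5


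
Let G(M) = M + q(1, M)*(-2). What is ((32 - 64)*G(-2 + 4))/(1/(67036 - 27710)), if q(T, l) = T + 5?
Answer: 12584320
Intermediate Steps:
q(T, l) = 5 + T
G(M) = -12 + M (G(M) = M + (5 + 1)*(-2) = M + 6*(-2) = M - 12 = -12 + M)
((32 - 64)*G(-2 + 4))/(1/(67036 - 27710)) = ((32 - 64)*(-12 + (-2 + 4)))/(1/(67036 - 27710)) = (-32*(-12 + 2))/(1/39326) = (-32*(-10))/(1/39326) = 320*39326 = 12584320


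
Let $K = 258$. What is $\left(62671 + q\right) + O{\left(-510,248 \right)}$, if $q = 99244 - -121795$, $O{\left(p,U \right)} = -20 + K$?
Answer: $283948$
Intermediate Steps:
$O{\left(p,U \right)} = 238$ ($O{\left(p,U \right)} = -20 + 258 = 238$)
$q = 221039$ ($q = 99244 + 121795 = 221039$)
$\left(62671 + q\right) + O{\left(-510,248 \right)} = \left(62671 + 221039\right) + 238 = 283710 + 238 = 283948$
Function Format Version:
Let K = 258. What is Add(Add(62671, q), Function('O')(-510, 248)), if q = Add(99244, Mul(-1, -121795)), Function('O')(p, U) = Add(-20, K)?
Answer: 283948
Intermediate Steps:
Function('O')(p, U) = 238 (Function('O')(p, U) = Add(-20, 258) = 238)
q = 221039 (q = Add(99244, 121795) = 221039)
Add(Add(62671, q), Function('O')(-510, 248)) = Add(Add(62671, 221039), 238) = Add(283710, 238) = 283948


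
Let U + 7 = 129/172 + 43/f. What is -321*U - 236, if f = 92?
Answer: 37265/23 ≈ 1620.2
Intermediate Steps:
U = -133/23 (U = -7 + (129/172 + 43/92) = -7 + (129*(1/172) + 43*(1/92)) = -7 + (3/4 + 43/92) = -7 + 28/23 = -133/23 ≈ -5.7826)
-321*U - 236 = -321*(-133/23) - 236 = 42693/23 - 236 = 37265/23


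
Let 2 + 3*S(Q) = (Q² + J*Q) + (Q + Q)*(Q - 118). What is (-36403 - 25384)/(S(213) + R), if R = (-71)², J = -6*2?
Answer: -185361/98404 ≈ -1.8837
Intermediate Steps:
J = -12
S(Q) = -⅔ - 4*Q + Q²/3 + 2*Q*(-118 + Q)/3 (S(Q) = -⅔ + ((Q² - 12*Q) + (Q + Q)*(Q - 118))/3 = -⅔ + ((Q² - 12*Q) + (2*Q)*(-118 + Q))/3 = -⅔ + ((Q² - 12*Q) + 2*Q*(-118 + Q))/3 = -⅔ + (Q² - 12*Q + 2*Q*(-118 + Q))/3 = -⅔ + (-4*Q + Q²/3 + 2*Q*(-118 + Q)/3) = -⅔ - 4*Q + Q²/3 + 2*Q*(-118 + Q)/3)
R = 5041
(-36403 - 25384)/(S(213) + R) = (-36403 - 25384)/((-⅔ + 213² - 248/3*213) + 5041) = -61787/((-⅔ + 45369 - 17608) + 5041) = -61787/(83281/3 + 5041) = -61787/98404/3 = -61787*3/98404 = -185361/98404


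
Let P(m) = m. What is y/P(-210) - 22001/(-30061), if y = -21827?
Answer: 660761657/6312810 ≈ 104.67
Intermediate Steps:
y/P(-210) - 22001/(-30061) = -21827/(-210) - 22001/(-30061) = -21827*(-1/210) - 22001*(-1/30061) = 21827/210 + 22001/30061 = 660761657/6312810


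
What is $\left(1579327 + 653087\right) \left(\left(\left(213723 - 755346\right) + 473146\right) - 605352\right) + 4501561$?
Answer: $-1504260791645$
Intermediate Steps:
$\left(1579327 + 653087\right) \left(\left(\left(213723 - 755346\right) + 473146\right) - 605352\right) + 4501561 = 2232414 \left(\left(-541623 + 473146\right) - 605352\right) + 4501561 = 2232414 \left(-68477 - 605352\right) + 4501561 = 2232414 \left(-673829\right) + 4501561 = -1504265293206 + 4501561 = -1504260791645$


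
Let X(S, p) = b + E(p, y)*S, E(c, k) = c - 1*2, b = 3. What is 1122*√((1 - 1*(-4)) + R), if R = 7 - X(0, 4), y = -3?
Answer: 3366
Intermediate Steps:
E(c, k) = -2 + c (E(c, k) = c - 2 = -2 + c)
X(S, p) = 3 + S*(-2 + p) (X(S, p) = 3 + (-2 + p)*S = 3 + S*(-2 + p))
R = 4 (R = 7 - (3 + 0*(-2 + 4)) = 7 - (3 + 0*2) = 7 - (3 + 0) = 7 - 1*3 = 7 - 3 = 4)
1122*√((1 - 1*(-4)) + R) = 1122*√((1 - 1*(-4)) + 4) = 1122*√((1 + 4) + 4) = 1122*√(5 + 4) = 1122*√9 = 1122*3 = 3366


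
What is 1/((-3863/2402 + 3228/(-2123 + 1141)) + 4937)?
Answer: 1179382/5816835373 ≈ 0.00020275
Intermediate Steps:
1/((-3863/2402 + 3228/(-2123 + 1141)) + 4937) = 1/((-3863*1/2402 + 3228/(-982)) + 4937) = 1/((-3863/2402 + 3228*(-1/982)) + 4937) = 1/((-3863/2402 - 1614/491) + 4937) = 1/(-5773561/1179382 + 4937) = 1/(5816835373/1179382) = 1179382/5816835373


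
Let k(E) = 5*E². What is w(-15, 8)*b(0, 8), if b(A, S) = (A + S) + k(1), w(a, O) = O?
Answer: 104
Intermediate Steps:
b(A, S) = 5 + A + S (b(A, S) = (A + S) + 5*1² = (A + S) + 5*1 = (A + S) + 5 = 5 + A + S)
w(-15, 8)*b(0, 8) = 8*(5 + 0 + 8) = 8*13 = 104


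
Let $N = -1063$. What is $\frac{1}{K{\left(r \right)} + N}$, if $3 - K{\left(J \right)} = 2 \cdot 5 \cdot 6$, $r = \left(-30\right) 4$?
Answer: $- \frac{1}{1120} \approx -0.00089286$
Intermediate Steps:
$r = -120$
$K{\left(J \right)} = -57$ ($K{\left(J \right)} = 3 - 2 \cdot 5 \cdot 6 = 3 - 10 \cdot 6 = 3 - 60 = -57$)
$\frac{1}{K{\left(r \right)} + N} = \frac{1}{-57 - 1063} = \frac{1}{-1120} = - \frac{1}{1120}$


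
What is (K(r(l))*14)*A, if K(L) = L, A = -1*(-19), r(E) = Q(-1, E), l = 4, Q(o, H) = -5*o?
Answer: 1330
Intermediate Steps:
r(E) = 5 (r(E) = -5*(-1) = 5)
A = 19
(K(r(l))*14)*A = (5*14)*19 = 70*19 = 1330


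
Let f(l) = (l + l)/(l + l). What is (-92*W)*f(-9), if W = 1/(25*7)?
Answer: -92/175 ≈ -0.52571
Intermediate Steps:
f(l) = 1 (f(l) = (2*l)/((2*l)) = (2*l)*(1/(2*l)) = 1)
W = 1/175 ≈ 0.0057143
(-92*W)*f(-9) = -92*1/175*1 = -92/175*1 = -92/175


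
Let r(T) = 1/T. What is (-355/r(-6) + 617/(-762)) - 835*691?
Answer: -438040127/762 ≈ -5.7486e+5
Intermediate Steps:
(-355/r(-6) + 617/(-762)) - 835*691 = (-355/(1/(-6)) + 617/(-762)) - 835*691 = (-355/(-1/6) + 617*(-1/762)) - 576985 = (-355*(-6) - 617/762) - 576985 = (2130 - 617/762) - 576985 = 1622443/762 - 576985 = -438040127/762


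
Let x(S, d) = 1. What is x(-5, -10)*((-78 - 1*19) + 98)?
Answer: 1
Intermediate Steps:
x(-5, -10)*((-78 - 1*19) + 98) = 1*((-78 - 1*19) + 98) = 1*((-78 - 19) + 98) = 1*(-97 + 98) = 1*1 = 1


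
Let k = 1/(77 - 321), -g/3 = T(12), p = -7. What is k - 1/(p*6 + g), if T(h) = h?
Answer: 83/9516 ≈ 0.0087222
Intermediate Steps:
g = -36 (g = -3*12 = -36)
k = -1/244 (k = 1/(-244) = -1/244 ≈ -0.0040984)
k - 1/(p*6 + g) = -1/244 - 1/(-7*6 - 36) = -1/244 - 1/(-42 - 36) = -1/244 - 1/(-78) = -1/244 - 1*(-1/78) = -1/244 + 1/78 = 83/9516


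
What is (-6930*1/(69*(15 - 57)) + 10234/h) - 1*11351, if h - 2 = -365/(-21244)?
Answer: -6184949146/985619 ≈ -6275.2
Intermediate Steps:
h = 42853/21244 (h = 2 - 365/(-21244) = 2 - 365*(-1/21244) = 2 + 365/21244 = 42853/21244 ≈ 2.0172)
(-6930*1/(69*(15 - 57)) + 10234/h) - 1*11351 = (-6930*1/(69*(15 - 57)) + 10234/(42853/21244)) - 1*11351 = (-6930/((-42*69)) + 10234*(21244/42853)) - 11351 = (-6930/(-2898) + 217411096/42853) - 11351 = (-6930*(-1/2898) + 217411096/42853) - 11351 = (55/23 + 217411096/42853) - 11351 = 5002812123/985619 - 11351 = -6184949146/985619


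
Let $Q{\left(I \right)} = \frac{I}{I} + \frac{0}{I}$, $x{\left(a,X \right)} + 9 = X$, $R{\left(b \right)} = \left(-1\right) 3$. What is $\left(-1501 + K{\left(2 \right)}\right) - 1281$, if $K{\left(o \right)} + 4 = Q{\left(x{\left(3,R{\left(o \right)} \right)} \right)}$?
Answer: $-2785$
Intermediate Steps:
$R{\left(b \right)} = -3$
$x{\left(a,X \right)} = -9 + X$
$Q{\left(I \right)} = 1$ ($Q{\left(I \right)} = 1 + 0 = 1$)
$K{\left(o \right)} = -3$ ($K{\left(o \right)} = -4 + 1 = -3$)
$\left(-1501 + K{\left(2 \right)}\right) - 1281 = \left(-1501 - 3\right) - 1281 = -1504 - 1281 = -2785$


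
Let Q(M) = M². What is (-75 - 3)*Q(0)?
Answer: 0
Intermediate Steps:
(-75 - 3)*Q(0) = (-75 - 3)*0² = -78*0 = 0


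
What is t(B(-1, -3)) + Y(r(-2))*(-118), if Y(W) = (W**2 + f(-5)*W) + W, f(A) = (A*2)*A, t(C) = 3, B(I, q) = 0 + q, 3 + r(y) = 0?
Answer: 16995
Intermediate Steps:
r(y) = -3 (r(y) = -3 + 0 = -3)
B(I, q) = q
f(A) = 2*A**2 (f(A) = (2*A)*A = 2*A**2)
Y(W) = W**2 + 51*W (Y(W) = (W**2 + (2*(-5)**2)*W) + W = (W**2 + (2*25)*W) + W = (W**2 + 50*W) + W = W**2 + 51*W)
t(B(-1, -3)) + Y(r(-2))*(-118) = 3 - 3*(51 - 3)*(-118) = 3 - 3*48*(-118) = 3 - 144*(-118) = 3 + 16992 = 16995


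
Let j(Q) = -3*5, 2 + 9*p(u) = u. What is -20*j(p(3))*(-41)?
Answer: -12300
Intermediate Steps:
p(u) = -2/9 + u/9
j(Q) = -15
-20*j(p(3))*(-41) = -20*(-15)*(-41) = 300*(-41) = -12300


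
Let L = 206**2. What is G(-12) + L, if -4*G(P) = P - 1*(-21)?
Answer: 169735/4 ≈ 42434.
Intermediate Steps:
G(P) = -21/4 - P/4 (G(P) = -(P - 1*(-21))/4 = -(P + 21)/4 = -(21 + P)/4 = -21/4 - P/4)
L = 42436
G(-12) + L = (-21/4 - 1/4*(-12)) + 42436 = (-21/4 + 3) + 42436 = -9/4 + 42436 = 169735/4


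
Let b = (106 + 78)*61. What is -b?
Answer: -11224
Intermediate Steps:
b = 11224 (b = 184*61 = 11224)
-b = -1*11224 = -11224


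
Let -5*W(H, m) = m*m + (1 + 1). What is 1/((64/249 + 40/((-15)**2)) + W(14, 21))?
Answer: -3735/329297 ≈ -0.011342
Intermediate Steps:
W(H, m) = -2/5 - m**2/5 (W(H, m) = -(m*m + (1 + 1))/5 = -(m**2 + 2)/5 = -(2 + m**2)/5 = -2/5 - m**2/5)
1/((64/249 + 40/((-15)**2)) + W(14, 21)) = 1/((64/249 + 40/((-15)**2)) + (-2/5 - 1/5*21**2)) = 1/((64*(1/249) + 40/225) + (-2/5 - 1/5*441)) = 1/((64/249 + 40*(1/225)) + (-2/5 - 441/5)) = 1/((64/249 + 8/45) - 443/5) = 1/(1624/3735 - 443/5) = 1/(-329297/3735) = -3735/329297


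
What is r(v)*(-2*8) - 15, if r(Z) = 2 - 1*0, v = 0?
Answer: -47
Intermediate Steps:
r(Z) = 2 (r(Z) = 2 + 0 = 2)
r(v)*(-2*8) - 15 = 2*(-2*8) - 15 = 2*(-16) - 15 = -32 - 15 = -47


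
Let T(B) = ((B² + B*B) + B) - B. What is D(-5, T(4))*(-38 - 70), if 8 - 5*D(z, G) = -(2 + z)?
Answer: -108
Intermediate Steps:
T(B) = 2*B² (T(B) = ((B² + B²) + B) - B = (2*B² + B) - B = (B + 2*B²) - B = 2*B²)
D(z, G) = 2 + z/5 (D(z, G) = 8/5 - (-1)*(2 + z)/5 = 8/5 - (-2 - z)/5 = 8/5 + (⅖ + z/5) = 2 + z/5)
D(-5, T(4))*(-38 - 70) = (2 + (⅕)*(-5))*(-38 - 70) = (2 - 1)*(-108) = 1*(-108) = -108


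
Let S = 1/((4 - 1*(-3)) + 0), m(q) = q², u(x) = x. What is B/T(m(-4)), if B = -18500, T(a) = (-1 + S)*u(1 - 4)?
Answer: -64750/9 ≈ -7194.4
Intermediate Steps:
S = ⅐ (S = 1/((4 + 3) + 0) = 1/(7 + 0) = 1/7 = ⅐ ≈ 0.14286)
T(a) = 18/7 (T(a) = (-1 + ⅐)*(1 - 4) = -6/7*(-3) = 18/7)
B/T(m(-4)) = -18500/18/7 = -18500*7/18 = -64750/9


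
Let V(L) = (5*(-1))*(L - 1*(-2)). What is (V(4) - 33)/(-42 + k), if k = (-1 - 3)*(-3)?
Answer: 21/10 ≈ 2.1000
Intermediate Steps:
V(L) = -10 - 5*L (V(L) = -5*(L + 2) = -5*(2 + L) = -10 - 5*L)
k = 12 (k = -4*(-3) = 12)
(V(4) - 33)/(-42 + k) = ((-10 - 5*4) - 33)/(-42 + 12) = ((-10 - 20) - 33)/(-30) = (-30 - 33)*(-1/30) = -63*(-1/30) = 21/10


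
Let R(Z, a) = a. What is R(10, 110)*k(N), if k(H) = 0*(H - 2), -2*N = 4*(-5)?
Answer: 0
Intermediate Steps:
N = 10 (N = -2*(-5) = -1/2*(-20) = 10)
k(H) = 0 (k(H) = 0*(-2 + H) = 0)
R(10, 110)*k(N) = 110*0 = 0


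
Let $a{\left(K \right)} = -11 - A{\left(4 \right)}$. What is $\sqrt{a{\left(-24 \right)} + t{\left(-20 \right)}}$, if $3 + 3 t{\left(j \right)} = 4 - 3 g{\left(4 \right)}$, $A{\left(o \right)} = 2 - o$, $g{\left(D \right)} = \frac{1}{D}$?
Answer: $\frac{i \sqrt{321}}{6} \approx 2.9861 i$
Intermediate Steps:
$t{\left(j \right)} = \frac{1}{12}$ ($t{\left(j \right)} = -1 + \frac{4 - \frac{3}{4}}{3} = -1 + \frac{1}{3} \cdot \frac{13}{4} = -1 + \frac{13}{12} = \frac{1}{12}$)
$a{\left(K \right)} = -9$ ($a{\left(K \right)} = -11 - \left(2 - 4\right) = -11 - -2 = -11 + 2 = -9$)
$\sqrt{a{\left(-24 \right)} + t{\left(-20 \right)}} = \sqrt{-9 + \frac{1}{12}} = \sqrt{- \frac{107}{12}} = \frac{i \sqrt{321}}{6}$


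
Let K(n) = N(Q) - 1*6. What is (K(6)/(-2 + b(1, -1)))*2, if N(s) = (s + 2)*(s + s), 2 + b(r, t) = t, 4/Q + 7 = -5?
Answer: 128/45 ≈ 2.8444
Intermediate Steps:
Q = -1/3 (Q = 4/(-7 - 5) = 4/(-12) = 4*(-1/12) = -1/3 ≈ -0.33333)
b(r, t) = -2 + t
N(s) = 2*s*(2 + s) (N(s) = (2 + s)*(2*s) = 2*s*(2 + s))
K(n) = -64/9 (K(n) = 2*(-1/3)*(2 - 1/3) - 1*6 = 2*(-1/3)*(5/3) - 6 = -10/9 - 6 = -64/9)
(K(6)/(-2 + b(1, -1)))*2 = -64/(9*(-2 + (-2 - 1)))*2 = -64/(9*(-2 - 3))*2 = -64/9/(-5)*2 = -64/9*(-1/5)*2 = (64/45)*2 = 128/45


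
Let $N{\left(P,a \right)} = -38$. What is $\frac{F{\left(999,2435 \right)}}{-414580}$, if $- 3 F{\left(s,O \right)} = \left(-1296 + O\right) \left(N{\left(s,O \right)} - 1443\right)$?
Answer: $- \frac{1686859}{1243740} \approx -1.3563$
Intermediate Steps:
$F{\left(s,O \right)} = -639792 + \frac{1481 O}{3}$ ($F{\left(s,O \right)} = - \frac{\left(-1296 + O\right) \left(-38 - 1443\right)}{3} = - \frac{\left(-1296 + O\right) \left(-1481\right)}{3} = - \frac{1919376 - 1481 O}{3} = -639792 + \frac{1481 O}{3}$)
$\frac{F{\left(999,2435 \right)}}{-414580} = \frac{-639792 + \frac{1481}{3} \cdot 2435}{-414580} = \left(-639792 + \frac{3606235}{3}\right) \left(- \frac{1}{414580}\right) = \frac{1686859}{3} \left(- \frac{1}{414580}\right) = - \frac{1686859}{1243740}$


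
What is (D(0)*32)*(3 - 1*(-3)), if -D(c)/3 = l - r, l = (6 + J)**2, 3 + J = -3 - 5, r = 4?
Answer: -12096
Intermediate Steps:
J = -11 (J = -3 + (-3 - 5) = -3 - 8 = -11)
l = 25 (l = (6 - 11)**2 = (-5)**2 = 25)
D(c) = -63 (D(c) = -3*(25 - 1*4) = -3*(25 - 4) = -3*21 = -63)
(D(0)*32)*(3 - 1*(-3)) = (-63*32)*(3 - 1*(-3)) = -2016*(3 + 3) = -2016*6 = -12096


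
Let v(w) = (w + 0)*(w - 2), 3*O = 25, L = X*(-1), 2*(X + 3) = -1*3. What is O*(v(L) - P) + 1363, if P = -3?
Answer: 5927/4 ≈ 1481.8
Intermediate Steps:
X = -9/2 (X = -3 + (-1*3)/2 = -3 + (½)*(-3) = -3 - 3/2 = -9/2 ≈ -4.5000)
L = 9/2 (L = -9/2*(-1) = 9/2 ≈ 4.5000)
O = 25/3 (O = (⅓)*25 = 25/3 ≈ 8.3333)
v(w) = w*(-2 + w)
O*(v(L) - P) + 1363 = 25*(9*(-2 + 9/2)/2 - 1*(-3))/3 + 1363 = 25*((9/2)*(5/2) + 3)/3 + 1363 = 25*(45/4 + 3)/3 + 1363 = (25/3)*(57/4) + 1363 = 475/4 + 1363 = 5927/4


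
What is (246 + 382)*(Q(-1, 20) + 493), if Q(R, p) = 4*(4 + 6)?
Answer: 334724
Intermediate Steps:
Q(R, p) = 40 (Q(R, p) = 4*10 = 40)
(246 + 382)*(Q(-1, 20) + 493) = (246 + 382)*(40 + 493) = 628*533 = 334724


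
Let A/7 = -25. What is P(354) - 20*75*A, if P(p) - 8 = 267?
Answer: 262775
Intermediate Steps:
A = -175 (A = 7*(-25) = -175)
P(p) = 275 (P(p) = 8 + 267 = 275)
P(354) - 20*75*A = 275 - 20*75*(-175) = 275 - 1500*(-175) = 275 - 1*(-262500) = 275 + 262500 = 262775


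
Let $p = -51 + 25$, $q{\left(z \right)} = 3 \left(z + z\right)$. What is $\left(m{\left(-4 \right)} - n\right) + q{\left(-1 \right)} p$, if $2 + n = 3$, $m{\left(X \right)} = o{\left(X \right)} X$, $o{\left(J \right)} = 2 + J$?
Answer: $163$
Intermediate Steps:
$q{\left(z \right)} = 6 z$ ($q{\left(z \right)} = 3 \cdot 2 z = 6 z$)
$p = -26$
$m{\left(X \right)} = X \left(2 + X\right)$ ($m{\left(X \right)} = \left(2 + X\right) X = X \left(2 + X\right)$)
$n = 1$ ($n = -2 + 3 = 1$)
$\left(m{\left(-4 \right)} - n\right) + q{\left(-1 \right)} p = \left(- 4 \left(2 - 4\right) - 1\right) + 6 \left(-1\right) \left(-26\right) = \left(\left(-4\right) \left(-2\right) - 1\right) - -156 = \left(8 - 1\right) + 156 = 7 + 156 = 163$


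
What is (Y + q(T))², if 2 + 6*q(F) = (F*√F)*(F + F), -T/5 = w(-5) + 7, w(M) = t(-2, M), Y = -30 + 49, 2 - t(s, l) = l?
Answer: -186744096 + 548800*I*√70/9 ≈ -1.8674e+8 + 5.1018e+5*I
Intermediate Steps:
t(s, l) = 2 - l
Y = 19
w(M) = 2 - M
T = -70 (T = -5*((2 - 1*(-5)) + 7) = -5*((2 + 5) + 7) = -5*(7 + 7) = -5*14 = -70)
q(F) = -⅓ + F^(5/2)/3 (q(F) = -⅓ + ((F*√F)*(F + F))/6 = -⅓ + (F^(3/2)*(2*F))/6 = -⅓ + (2*F^(5/2))/6 = -⅓ + F^(5/2)/3)
(Y + q(T))² = (19 + (-⅓ + (-70)^(5/2)/3))² = (19 + (-⅓ + (4900*I*√70)/3))² = (19 + (-⅓ + 4900*I*√70/3))² = (56/3 + 4900*I*√70/3)²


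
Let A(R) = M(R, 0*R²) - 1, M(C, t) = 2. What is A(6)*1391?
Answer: 1391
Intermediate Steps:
A(R) = 1 (A(R) = 2 - 1 = 1)
A(6)*1391 = 1*1391 = 1391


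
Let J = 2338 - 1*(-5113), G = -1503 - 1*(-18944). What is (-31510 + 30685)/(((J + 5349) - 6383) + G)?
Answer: -825/23858 ≈ -0.034580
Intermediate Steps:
G = 17441 (G = -1503 + 18944 = 17441)
J = 7451 (J = 2338 + 5113 = 7451)
(-31510 + 30685)/(((J + 5349) - 6383) + G) = (-31510 + 30685)/(((7451 + 5349) - 6383) + 17441) = -825/((12800 - 6383) + 17441) = -825/(6417 + 17441) = -825/23858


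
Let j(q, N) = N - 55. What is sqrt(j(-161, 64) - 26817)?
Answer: 2*I*sqrt(6702) ≈ 163.73*I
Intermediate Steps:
j(q, N) = -55 + N
sqrt(j(-161, 64) - 26817) = sqrt((-55 + 64) - 26817) = sqrt(9 - 26817) = sqrt(-26808) = 2*I*sqrt(6702)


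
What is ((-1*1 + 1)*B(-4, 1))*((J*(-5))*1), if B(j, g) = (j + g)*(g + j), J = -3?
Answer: 0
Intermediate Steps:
B(j, g) = (g + j)² (B(j, g) = (g + j)*(g + j) = (g + j)²)
((-1*1 + 1)*B(-4, 1))*((J*(-5))*1) = ((-1*1 + 1)*(1 - 4)²)*(-3*(-5)*1) = ((-1 + 1)*(-3)²)*(15*1) = (0*9)*15 = 0*15 = 0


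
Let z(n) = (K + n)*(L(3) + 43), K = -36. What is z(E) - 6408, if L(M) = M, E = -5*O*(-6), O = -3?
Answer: -12204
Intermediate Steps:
E = -90 (E = -5*(-3)*(-6) = 15*(-6) = -90)
z(n) = -1656 + 46*n (z(n) = (-36 + n)*(3 + 43) = (-36 + n)*46 = -1656 + 46*n)
z(E) - 6408 = (-1656 + 46*(-90)) - 6408 = (-1656 - 4140) - 6408 = -5796 - 6408 = -12204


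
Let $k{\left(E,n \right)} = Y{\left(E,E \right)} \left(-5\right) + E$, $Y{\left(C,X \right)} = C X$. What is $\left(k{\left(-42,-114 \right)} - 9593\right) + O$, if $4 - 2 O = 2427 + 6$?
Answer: $- \frac{39339}{2} \approx -19670.0$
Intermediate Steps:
$O = - \frac{2429}{2}$ ($O = 2 - \frac{2427 + 6}{2} = 2 - \frac{2433}{2} = - \frac{2429}{2} \approx -1214.5$)
$k{\left(E,n \right)} = E - 5 E^{2}$ ($k{\left(E,n \right)} = E E \left(-5\right) + E = E^{2} \left(-5\right) + E = - 5 E^{2} + E = E - 5 E^{2}$)
$\left(k{\left(-42,-114 \right)} - 9593\right) + O = \left(- 42 \left(1 - -210\right) - 9593\right) - \frac{2429}{2} = \left(- 42 \left(1 + 210\right) - 9593\right) - \frac{2429}{2} = \left(\left(-42\right) 211 - 9593\right) - \frac{2429}{2} = \left(-8862 - 9593\right) - \frac{2429}{2} = -18455 - \frac{2429}{2} = - \frac{39339}{2}$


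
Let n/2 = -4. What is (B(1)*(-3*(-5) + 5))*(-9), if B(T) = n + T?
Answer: 1260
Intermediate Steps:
n = -8 (n = 2*(-4) = -8)
B(T) = -8 + T
(B(1)*(-3*(-5) + 5))*(-9) = ((-8 + 1)*(-3*(-5) + 5))*(-9) = -7*(15 + 5)*(-9) = -7*20*(-9) = -140*(-9) = 1260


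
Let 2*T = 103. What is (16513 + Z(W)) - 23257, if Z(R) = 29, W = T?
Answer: -6715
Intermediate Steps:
T = 103/2 (T = (1/2)*103 = 103/2 ≈ 51.500)
W = 103/2 ≈ 51.500
(16513 + Z(W)) - 23257 = (16513 + 29) - 23257 = 16542 - 23257 = -6715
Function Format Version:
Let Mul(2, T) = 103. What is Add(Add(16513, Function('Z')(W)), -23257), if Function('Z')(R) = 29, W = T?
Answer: -6715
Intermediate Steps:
T = Rational(103, 2) (T = Mul(Rational(1, 2), 103) = Rational(103, 2) ≈ 51.500)
W = Rational(103, 2) ≈ 51.500
Add(Add(16513, Function('Z')(W)), -23257) = Add(Add(16513, 29), -23257) = Add(16542, -23257) = -6715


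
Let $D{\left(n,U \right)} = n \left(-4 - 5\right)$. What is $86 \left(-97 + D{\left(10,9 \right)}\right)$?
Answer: $-16082$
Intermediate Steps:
$D{\left(n,U \right)} = - 9 n$ ($D{\left(n,U \right)} = n \left(-9\right) = - 9 n$)
$86 \left(-97 + D{\left(10,9 \right)}\right) = 86 \left(-97 - 90\right) = 86 \left(-187\right) = -16082$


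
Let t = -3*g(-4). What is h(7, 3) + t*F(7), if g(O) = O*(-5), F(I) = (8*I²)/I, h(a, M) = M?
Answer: -3357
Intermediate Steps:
F(I) = 8*I
g(O) = -5*O
t = -60 (t = -(-15)*(-4) = -3*20 = -60)
h(7, 3) + t*F(7) = 3 - 480*7 = 3 - 60*56 = 3 - 3360 = -3357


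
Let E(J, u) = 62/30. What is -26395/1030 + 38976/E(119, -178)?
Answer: 120272191/6386 ≈ 18834.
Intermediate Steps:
E(J, u) = 31/15 (E(J, u) = 62*(1/30) = 31/15)
-26395/1030 + 38976/E(119, -178) = -26395/1030 + 38976/(31/15) = -26395*1/1030 + 38976*(15/31) = -5279/206 + 584640/31 = 120272191/6386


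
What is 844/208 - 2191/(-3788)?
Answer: 57075/12311 ≈ 4.6361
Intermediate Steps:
844/208 - 2191/(-3788) = 844*(1/208) - 2191*(-1/3788) = 211/52 + 2191/3788 = 57075/12311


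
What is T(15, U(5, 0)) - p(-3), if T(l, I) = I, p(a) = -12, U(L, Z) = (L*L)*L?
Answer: 137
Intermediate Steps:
U(L, Z) = L³ (U(L, Z) = L²*L = L³)
T(15, U(5, 0)) - p(-3) = 5³ - 1*(-12) = 125 + 12 = 137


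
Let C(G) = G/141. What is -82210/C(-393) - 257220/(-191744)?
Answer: 185226896275/6279616 ≈ 29497.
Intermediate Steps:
C(G) = G/141 (C(G) = G*(1/141) = G/141)
-82210/C(-393) - 257220/(-191744) = -82210/((1/141)*(-393)) - 257220/(-191744) = -82210/(-131/47) - 257220*(-1/191744) = -82210*(-47/131) + 64305/47936 = 3863870/131 + 64305/47936 = 185226896275/6279616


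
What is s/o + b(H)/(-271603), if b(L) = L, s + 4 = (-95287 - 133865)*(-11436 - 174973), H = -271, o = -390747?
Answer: -11601792328635455/106128057441 ≈ -1.0932e+5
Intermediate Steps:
s = 42715995164 (s = -4 + (-95287 - 133865)*(-11436 - 174973) = -4 - 229152*(-186409) = -4 + 42715995168 = 42715995164)
s/o + b(H)/(-271603) = 42715995164/(-390747) - 271/(-271603) = 42715995164*(-1/390747) - 271*(-1/271603) = -42715995164/390747 + 271/271603 = -11601792328635455/106128057441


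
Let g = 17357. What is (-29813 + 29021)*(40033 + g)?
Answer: -45452880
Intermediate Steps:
(-29813 + 29021)*(40033 + g) = (-29813 + 29021)*(40033 + 17357) = -792*57390 = -45452880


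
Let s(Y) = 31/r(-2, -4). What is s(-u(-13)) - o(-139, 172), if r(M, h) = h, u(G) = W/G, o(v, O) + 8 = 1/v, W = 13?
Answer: 143/556 ≈ 0.25719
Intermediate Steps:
o(v, O) = -8 + 1/v
u(G) = 13/G
s(Y) = -31/4 (s(Y) = 31/(-4) = 31*(-¼) = -31/4)
s(-u(-13)) - o(-139, 172) = -31/4 - (-8 + 1/(-139)) = -31/4 - (-8 - 1/139) = -31/4 - 1*(-1113/139) = -31/4 + 1113/139 = 143/556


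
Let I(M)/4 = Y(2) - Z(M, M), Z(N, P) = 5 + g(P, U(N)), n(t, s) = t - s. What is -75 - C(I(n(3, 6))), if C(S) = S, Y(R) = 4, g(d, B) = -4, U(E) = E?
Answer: -87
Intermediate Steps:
Z(N, P) = 1 (Z(N, P) = 5 - 4 = 1)
I(M) = 12 (I(M) = 4*(4 - 1*1) = 4*(4 - 1) = 4*3 = 12)
-75 - C(I(n(3, 6))) = -75 - 1*12 = -75 - 12 = -87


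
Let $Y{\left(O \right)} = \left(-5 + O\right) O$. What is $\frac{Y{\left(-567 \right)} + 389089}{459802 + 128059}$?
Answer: $\frac{713413}{587861} \approx 1.2136$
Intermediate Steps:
$Y{\left(O \right)} = O \left(-5 + O\right)$
$\frac{Y{\left(-567 \right)} + 389089}{459802 + 128059} = \frac{- 567 \left(-5 - 567\right) + 389089}{459802 + 128059} = \frac{\left(-567\right) \left(-572\right) + 389089}{587861} = \left(324324 + 389089\right) \frac{1}{587861} = 713413 \cdot \frac{1}{587861} = \frac{713413}{587861}$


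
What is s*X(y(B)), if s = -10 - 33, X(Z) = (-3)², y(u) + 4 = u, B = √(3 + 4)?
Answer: -387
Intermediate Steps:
B = √7 ≈ 2.6458
y(u) = -4 + u
X(Z) = 9
s = -43
s*X(y(B)) = -43*9 = -387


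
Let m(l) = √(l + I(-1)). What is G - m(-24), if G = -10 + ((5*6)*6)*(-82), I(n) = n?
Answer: -14770 - 5*I ≈ -14770.0 - 5.0*I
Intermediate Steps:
m(l) = √(-1 + l) (m(l) = √(l - 1) = √(-1 + l))
G = -14770 (G = -10 + (30*6)*(-82) = -10 + 180*(-82) = -10 - 14760 = -14770)
G - m(-24) = -14770 - √(-1 - 24) = -14770 - √(-25) = -14770 - 5*I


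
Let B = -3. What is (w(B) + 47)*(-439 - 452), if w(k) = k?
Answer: -39204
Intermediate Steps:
(w(B) + 47)*(-439 - 452) = (-3 + 47)*(-439 - 452) = 44*(-891) = -39204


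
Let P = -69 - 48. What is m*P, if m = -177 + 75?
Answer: 11934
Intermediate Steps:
m = -102
P = -117
m*P = -102*(-117) = 11934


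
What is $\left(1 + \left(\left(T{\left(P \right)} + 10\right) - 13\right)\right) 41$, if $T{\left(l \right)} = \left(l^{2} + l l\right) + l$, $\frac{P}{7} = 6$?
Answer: $146288$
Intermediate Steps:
$P = 42$ ($P = 7 \cdot 6 = 42$)
$T{\left(l \right)} = l + 2 l^{2}$ ($T{\left(l \right)} = \left(l^{2} + l^{2}\right) + l = 2 l^{2} + l = l + 2 l^{2}$)
$\left(1 + \left(\left(T{\left(P \right)} + 10\right) - 13\right)\right) 41 = \left(1 - \left(3 - 42 \left(1 + 2 \cdot 42\right)\right)\right) 41 = \left(1 - \left(3 - 42 \left(1 + 84\right)\right)\right) 41 = \left(1 + \left(\left(42 \cdot 85 + 10\right) - 13\right)\right) 41 = \left(1 + \left(\left(3570 + 10\right) - 13\right)\right) 41 = \left(1 + \left(3580 - 13\right)\right) 41 = \left(1 + 3567\right) 41 = 3568 \cdot 41 = 146288$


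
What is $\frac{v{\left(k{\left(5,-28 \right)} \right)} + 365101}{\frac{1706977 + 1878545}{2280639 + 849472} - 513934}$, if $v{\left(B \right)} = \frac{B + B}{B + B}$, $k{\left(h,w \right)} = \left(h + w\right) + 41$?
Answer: $- \frac{571404893161}{804333440576} \approx -0.71041$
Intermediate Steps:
$k{\left(h,w \right)} = 41 + h + w$
$v{\left(B \right)} = 1$ ($v{\left(B \right)} = \frac{2 B}{2 B} = 2 B \frac{1}{2 B} = 1$)
$\frac{v{\left(k{\left(5,-28 \right)} \right)} + 365101}{\frac{1706977 + 1878545}{2280639 + 849472} - 513934} = \frac{1 + 365101}{\frac{1706977 + 1878545}{2280639 + 849472} - 513934} = \frac{365102}{\frac{3585522}{3130111} - 513934} = \frac{365102}{- \frac{1608666881152}{3130111}} = 365102 \left(- \frac{3130111}{1608666881152}\right) = - \frac{571404893161}{804333440576}$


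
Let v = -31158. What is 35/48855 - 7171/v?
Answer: 23428649/101481606 ≈ 0.23087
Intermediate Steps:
35/48855 - 7171/v = 35/48855 - 7171/(-31158) = 35*(1/48855) - 7171*(-1/31158) = 7/9771 + 7171/31158 = 23428649/101481606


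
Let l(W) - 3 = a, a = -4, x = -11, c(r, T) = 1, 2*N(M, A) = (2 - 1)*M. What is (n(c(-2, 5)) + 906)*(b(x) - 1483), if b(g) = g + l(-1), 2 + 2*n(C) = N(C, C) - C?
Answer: -5410405/4 ≈ -1.3526e+6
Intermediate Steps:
N(M, A) = M/2 (N(M, A) = ((2 - 1)*M)/2 = (1*M)/2 = M/2)
n(C) = -1 - C/4 (n(C) = -1 + (C/2 - C)/2 = -1 + (-C/2)/2 = -1 - C/4)
l(W) = -1 (l(W) = 3 - 4 = -1)
b(g) = -1 + g (b(g) = g - 1 = -1 + g)
(n(c(-2, 5)) + 906)*(b(x) - 1483) = ((-1 - ¼*1) + 906)*((-1 - 11) - 1483) = ((-1 - ¼) + 906)*(-12 - 1483) = (-5/4 + 906)*(-1495) = (3619/4)*(-1495) = -5410405/4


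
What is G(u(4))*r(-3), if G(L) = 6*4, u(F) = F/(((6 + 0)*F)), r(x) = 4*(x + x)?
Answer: -576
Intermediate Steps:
r(x) = 8*x (r(x) = 4*(2*x) = 8*x)
u(F) = ⅙ (u(F) = F/((6*F)) = F*(1/(6*F)) = ⅙)
G(L) = 24
G(u(4))*r(-3) = 24*(8*(-3)) = 24*(-24) = -576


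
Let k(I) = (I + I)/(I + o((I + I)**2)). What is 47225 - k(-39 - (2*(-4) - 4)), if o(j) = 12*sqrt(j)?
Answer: 1086177/23 ≈ 47225.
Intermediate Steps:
k(I) = 2*I/(I + 24*sqrt(I**2)) (k(I) = (I + I)/(I + 12*sqrt((I + I)**2)) = (2*I)/(I + 12*sqrt((2*I)**2)) = (2*I)/(I + 12*sqrt(4*I**2)) = (2*I)/(I + 12*(2*sqrt(I**2))) = (2*I)/(I + 24*sqrt(I**2)) = 2*I/(I + 24*sqrt(I**2)))
47225 - k(-39 - (2*(-4) - 4)) = 47225 - 2*(-39 - (2*(-4) - 4))/((-39 - (2*(-4) - 4)) + 24*sqrt((-39 - (2*(-4) - 4))**2)) = 47225 - 2*(-39 - (-8 - 4))/((-39 - (-8 - 4)) + 24*sqrt((-39 - (-8 - 4))**2)) = 47225 - 2*(-39 - 1*(-12))/((-39 - 1*(-12)) + 24*sqrt((-39 - 1*(-12))**2)) = 47225 - 2*(-39 + 12)/((-39 + 12) + 24*sqrt((-39 + 12)**2)) = 47225 - 2*(-27)/(-27 + 24*sqrt((-27)**2)) = 47225 - 2*(-27)/(-27 + 24*sqrt(729)) = 47225 - 2*(-27)/(-27 + 24*27) = 47225 - 2*(-27)/(-27 + 648) = 47225 - 2*(-27)/621 = 47225 - 1*(-2/23) = 47225 + 2/23 = 1086177/23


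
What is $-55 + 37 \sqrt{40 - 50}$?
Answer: $-55 + 37 i \sqrt{10} \approx -55.0 + 117.0 i$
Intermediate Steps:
$-55 + 37 \sqrt{40 - 50} = -55 + 37 \sqrt{-10} = -55 + 37 i \sqrt{10}$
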